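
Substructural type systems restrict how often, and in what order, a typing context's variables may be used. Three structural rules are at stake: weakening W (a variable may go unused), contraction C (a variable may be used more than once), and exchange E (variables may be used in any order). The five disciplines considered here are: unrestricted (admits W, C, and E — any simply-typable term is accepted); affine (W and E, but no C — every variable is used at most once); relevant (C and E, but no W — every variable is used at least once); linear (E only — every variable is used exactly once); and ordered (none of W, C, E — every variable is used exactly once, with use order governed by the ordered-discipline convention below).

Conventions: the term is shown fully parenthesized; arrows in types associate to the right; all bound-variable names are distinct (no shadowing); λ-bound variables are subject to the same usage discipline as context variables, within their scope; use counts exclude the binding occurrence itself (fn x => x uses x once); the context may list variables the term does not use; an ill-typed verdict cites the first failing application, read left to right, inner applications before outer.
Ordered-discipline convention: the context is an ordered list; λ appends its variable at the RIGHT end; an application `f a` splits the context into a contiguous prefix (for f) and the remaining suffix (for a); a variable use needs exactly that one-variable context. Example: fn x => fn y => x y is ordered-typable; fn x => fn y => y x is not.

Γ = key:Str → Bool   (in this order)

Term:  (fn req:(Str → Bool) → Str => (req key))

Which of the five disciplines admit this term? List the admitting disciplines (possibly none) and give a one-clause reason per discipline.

accepted by: linear, affine, relevant, unrestricted
use counts: key=1; req (bound)=1
order of uses: req, key
typing: the term checks, with type ((Str → Bool) → Str) → Str
ordered ✗ (no ordered split (uses run req, key))
linear ✓ (each of key, req used exactly once)
affine ✓ (no duplicate uses among key, req)
relevant ✓ (key, req: all used, weakening unneeded)
unrestricted ✓ (well-typed at ((Str → Bool) → Str) → Str; no restrictions here)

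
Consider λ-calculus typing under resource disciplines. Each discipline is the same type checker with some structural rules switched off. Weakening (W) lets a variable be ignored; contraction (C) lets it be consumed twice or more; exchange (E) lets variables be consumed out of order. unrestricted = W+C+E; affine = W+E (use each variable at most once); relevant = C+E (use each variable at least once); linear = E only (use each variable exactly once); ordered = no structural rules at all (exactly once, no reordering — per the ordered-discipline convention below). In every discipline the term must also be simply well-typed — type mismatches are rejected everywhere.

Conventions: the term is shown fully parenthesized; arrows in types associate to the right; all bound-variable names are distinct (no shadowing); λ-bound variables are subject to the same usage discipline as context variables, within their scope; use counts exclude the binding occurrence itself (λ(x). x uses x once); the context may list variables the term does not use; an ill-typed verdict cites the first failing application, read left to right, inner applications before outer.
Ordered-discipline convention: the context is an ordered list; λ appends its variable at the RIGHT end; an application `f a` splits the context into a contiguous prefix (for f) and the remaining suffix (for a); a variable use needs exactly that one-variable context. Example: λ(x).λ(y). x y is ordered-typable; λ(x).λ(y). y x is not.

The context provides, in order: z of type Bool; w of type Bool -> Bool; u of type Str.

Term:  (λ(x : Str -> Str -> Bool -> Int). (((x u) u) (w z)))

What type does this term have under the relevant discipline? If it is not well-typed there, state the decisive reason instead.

term : (Str -> Str -> Bool -> Int) -> Int
variable uses: z=1; w=1; u=2; x (λ-bound)=1
use order (left to right): x, u, u, w, z
typing: the term checks, with type (Str -> Str -> Bool -> Int) -> Int
per-discipline verdicts: ordered ✗ · linear ✗ · affine ✗ · relevant ✓ · unrestricted ✓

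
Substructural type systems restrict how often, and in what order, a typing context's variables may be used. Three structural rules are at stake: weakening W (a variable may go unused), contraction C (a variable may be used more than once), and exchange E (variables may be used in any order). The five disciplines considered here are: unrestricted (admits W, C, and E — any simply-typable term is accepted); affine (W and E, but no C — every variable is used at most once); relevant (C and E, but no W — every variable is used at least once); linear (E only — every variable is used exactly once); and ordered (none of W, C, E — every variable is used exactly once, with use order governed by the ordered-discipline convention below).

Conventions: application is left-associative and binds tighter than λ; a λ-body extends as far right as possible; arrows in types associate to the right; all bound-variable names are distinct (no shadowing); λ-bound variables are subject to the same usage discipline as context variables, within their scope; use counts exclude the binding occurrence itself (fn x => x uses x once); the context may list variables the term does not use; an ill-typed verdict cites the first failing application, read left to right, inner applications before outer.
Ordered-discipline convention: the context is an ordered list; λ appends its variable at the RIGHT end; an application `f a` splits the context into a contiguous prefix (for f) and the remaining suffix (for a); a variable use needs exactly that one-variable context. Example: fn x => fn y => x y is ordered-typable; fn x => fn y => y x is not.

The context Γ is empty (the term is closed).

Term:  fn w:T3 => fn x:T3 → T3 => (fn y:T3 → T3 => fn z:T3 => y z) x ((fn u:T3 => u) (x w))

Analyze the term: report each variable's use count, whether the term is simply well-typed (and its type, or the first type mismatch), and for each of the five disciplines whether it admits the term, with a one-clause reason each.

use counts: w (bound): 1, x (bound): 2, y (bound): 1, z (bound): 1, u (bound): 1
left-to-right use order: y, z, x, u, x, w
typing: ✓ — T3 → (T3 → T3) → T3
ordered ✗ (uses contraction: x ×2)
linear ✗ (uses contraction: x ×2)
affine ✗ (uses contraction: x ×2)
relevant ✓ (every one of w, x, y, z, u appears)
unrestricted ✓ (type-checks (T3 → (T3 → T3) → T3) and nothing is barred)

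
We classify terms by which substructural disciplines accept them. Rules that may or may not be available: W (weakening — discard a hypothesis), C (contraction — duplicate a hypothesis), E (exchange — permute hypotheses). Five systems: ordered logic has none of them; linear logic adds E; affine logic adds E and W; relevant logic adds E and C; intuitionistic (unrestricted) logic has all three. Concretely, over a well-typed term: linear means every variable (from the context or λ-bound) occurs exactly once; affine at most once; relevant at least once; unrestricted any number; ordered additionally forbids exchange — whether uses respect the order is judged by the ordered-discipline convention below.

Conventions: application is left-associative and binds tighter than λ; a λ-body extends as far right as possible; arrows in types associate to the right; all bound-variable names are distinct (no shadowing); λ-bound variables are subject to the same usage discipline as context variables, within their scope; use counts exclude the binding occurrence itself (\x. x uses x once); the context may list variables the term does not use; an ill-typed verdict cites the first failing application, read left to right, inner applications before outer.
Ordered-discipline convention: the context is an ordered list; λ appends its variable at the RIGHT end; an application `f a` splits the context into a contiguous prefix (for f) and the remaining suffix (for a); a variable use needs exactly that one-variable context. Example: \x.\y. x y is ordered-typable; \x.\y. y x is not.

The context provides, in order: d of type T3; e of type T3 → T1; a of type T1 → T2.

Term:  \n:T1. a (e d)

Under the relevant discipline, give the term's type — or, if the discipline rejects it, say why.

not well-typed under relevant — n never used (weakening)
usage: d=1, e=1, a=1, n (λ-bound)=0
uses in reading order: a, e, d
typing: the term checks, with type T1 → T2
across the five disciplines: ordered ✗, linear ✗, affine ✓, relevant ✗, unrestricted ✓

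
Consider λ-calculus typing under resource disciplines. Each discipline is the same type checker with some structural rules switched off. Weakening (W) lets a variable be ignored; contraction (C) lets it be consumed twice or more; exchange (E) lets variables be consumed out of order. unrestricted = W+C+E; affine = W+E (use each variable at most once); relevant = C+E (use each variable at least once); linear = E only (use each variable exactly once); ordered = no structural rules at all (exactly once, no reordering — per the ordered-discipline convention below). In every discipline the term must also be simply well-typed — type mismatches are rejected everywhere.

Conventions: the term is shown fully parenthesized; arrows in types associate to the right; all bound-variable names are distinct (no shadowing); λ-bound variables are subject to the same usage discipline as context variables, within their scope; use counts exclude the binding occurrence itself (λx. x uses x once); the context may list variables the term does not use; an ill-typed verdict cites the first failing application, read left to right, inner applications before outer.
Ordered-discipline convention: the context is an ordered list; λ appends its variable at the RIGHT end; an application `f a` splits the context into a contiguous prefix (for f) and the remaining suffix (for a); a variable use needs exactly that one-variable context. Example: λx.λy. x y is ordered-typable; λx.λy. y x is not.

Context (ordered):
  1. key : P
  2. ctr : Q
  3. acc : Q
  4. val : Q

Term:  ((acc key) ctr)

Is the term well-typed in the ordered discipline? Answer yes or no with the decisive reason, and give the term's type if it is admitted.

no — a type mismatch blocks all five
use counts: key ×1, ctr ×1, acc ×1, val ×0
uses in reading order: acc, key, ctr
typing: ill-typed: can't apply a value of type Q
across the five disciplines: ordered ✗; linear ✗; affine ✗; relevant ✗; unrestricted ✗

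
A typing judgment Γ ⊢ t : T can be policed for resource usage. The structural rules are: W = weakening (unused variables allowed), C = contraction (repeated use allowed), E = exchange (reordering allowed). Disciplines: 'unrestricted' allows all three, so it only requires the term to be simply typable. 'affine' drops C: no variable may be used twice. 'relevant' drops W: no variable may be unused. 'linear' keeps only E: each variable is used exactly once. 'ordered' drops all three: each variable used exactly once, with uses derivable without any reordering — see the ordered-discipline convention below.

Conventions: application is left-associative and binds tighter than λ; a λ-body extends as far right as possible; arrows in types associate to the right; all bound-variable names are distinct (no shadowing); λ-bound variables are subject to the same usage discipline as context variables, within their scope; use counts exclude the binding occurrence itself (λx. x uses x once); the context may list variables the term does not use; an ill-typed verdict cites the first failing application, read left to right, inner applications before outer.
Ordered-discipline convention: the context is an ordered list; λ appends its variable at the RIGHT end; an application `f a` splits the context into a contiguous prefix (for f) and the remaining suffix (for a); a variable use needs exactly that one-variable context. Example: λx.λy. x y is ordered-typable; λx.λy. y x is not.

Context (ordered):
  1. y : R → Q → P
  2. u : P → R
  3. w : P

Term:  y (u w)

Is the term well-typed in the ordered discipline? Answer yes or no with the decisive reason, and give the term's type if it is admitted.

yes — single-use (y, u, w), ordered derivation ok; term : Q → P
use counts: y: 1×; u: 1×; w: 1×
order of uses: y, u, w
typing: well-typed at Q → P
summary: ordered ✓ | linear ✓ | affine ✓ | relevant ✓ | unrestricted ✓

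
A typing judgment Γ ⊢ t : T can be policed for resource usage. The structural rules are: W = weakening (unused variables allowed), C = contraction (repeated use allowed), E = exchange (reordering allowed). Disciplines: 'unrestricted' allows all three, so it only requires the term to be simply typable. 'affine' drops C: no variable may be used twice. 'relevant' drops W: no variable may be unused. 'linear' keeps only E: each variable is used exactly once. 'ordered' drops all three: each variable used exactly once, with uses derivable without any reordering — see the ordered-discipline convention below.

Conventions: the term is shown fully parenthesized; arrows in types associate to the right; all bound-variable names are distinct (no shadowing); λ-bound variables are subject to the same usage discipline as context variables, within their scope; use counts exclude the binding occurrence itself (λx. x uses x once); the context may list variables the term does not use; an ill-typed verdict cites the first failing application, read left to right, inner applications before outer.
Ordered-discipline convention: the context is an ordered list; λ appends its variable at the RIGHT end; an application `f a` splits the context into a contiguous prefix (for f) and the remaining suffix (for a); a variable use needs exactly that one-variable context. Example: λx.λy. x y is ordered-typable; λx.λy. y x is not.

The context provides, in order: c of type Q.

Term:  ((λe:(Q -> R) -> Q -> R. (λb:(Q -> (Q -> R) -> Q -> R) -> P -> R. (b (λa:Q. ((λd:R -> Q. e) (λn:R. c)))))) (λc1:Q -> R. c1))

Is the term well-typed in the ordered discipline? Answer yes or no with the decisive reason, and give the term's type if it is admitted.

no — needs weakening: a, d, n unused
use counts: c ×1; e (λ-bound) ×1; b (λ-bound) ×1; a (λ-bound) ×0; d (λ-bound) ×0; n (λ-bound) ×0; c1 (λ-bound) ×1
use order (left to right): b, e, c, c1
typing: well-typed — term : ((Q -> (Q -> R) -> Q -> R) -> P -> R) -> P -> R
all disciplines: ordered ✗ · linear ✗ · affine ✓ · relevant ✗ · unrestricted ✓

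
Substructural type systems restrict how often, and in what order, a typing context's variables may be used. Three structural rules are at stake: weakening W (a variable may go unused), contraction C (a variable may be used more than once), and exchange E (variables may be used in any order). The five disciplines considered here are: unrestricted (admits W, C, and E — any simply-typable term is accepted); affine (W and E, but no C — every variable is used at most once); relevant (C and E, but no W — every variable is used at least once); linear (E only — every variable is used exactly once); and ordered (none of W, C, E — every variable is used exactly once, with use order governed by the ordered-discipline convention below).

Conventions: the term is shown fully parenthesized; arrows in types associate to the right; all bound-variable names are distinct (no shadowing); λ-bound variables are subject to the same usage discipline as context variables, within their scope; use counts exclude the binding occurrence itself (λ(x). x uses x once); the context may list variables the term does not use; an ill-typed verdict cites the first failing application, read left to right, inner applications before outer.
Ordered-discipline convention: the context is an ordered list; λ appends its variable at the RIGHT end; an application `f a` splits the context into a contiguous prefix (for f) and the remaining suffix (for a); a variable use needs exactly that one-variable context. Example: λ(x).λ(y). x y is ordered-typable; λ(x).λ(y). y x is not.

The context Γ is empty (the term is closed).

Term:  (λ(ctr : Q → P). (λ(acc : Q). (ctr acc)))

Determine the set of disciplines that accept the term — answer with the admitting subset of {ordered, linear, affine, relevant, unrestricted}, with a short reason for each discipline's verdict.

admitted in: ordered, linear, affine, relevant, unrestricted
counts: ctr [bound]: 1×; acc [bound]: 1×
use order (left to right): ctr, acc
typing: the term checks, with type (Q → P) → Q → P
ordered: ✓, single-use (ctr, acc), ordered derivation ok
linear: ✓, single use per variable (ctr, acc)
affine: ✓, none of ctr, acc used more than once
relevant: ✓, none of ctr, acc goes unused
unrestricted: ✓, simply typable at (Q → P) → Q → P; W, C, E all held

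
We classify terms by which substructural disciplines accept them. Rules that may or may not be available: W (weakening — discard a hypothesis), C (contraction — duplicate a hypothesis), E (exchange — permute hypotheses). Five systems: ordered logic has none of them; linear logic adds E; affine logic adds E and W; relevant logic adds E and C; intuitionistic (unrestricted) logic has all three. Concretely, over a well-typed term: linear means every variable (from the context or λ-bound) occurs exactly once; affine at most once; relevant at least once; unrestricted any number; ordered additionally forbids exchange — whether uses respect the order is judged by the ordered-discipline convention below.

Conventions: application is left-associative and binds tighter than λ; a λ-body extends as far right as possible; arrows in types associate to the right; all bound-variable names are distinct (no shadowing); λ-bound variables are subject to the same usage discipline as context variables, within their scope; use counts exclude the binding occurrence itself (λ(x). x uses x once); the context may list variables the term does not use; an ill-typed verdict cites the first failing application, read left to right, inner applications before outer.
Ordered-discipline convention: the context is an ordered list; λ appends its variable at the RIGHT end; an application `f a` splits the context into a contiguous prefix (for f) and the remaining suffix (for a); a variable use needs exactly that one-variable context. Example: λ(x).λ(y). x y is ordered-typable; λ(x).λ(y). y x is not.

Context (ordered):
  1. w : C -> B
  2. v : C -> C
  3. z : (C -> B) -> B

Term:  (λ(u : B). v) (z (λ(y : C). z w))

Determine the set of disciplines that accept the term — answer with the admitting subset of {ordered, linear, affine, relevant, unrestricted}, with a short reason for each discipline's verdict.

admitting disciplines: unrestricted
counts: w: 1, v: 1, z: 2, u (λ-bound): 0, y (λ-bound): 0
uses in reading order: v, z, z, w
typing: the term checks, with type C -> C
ordered: ✗, repeated use of z ×2; needs weakening: u, y unused
linear: ✗, repeated use of z ×2; needs weakening: u, y unused
affine: ✗, repeated use of z ×2
relevant: ✗, needs weakening: u, y unused
unrestricted: ✓, type-checks (C -> C) and nothing is barred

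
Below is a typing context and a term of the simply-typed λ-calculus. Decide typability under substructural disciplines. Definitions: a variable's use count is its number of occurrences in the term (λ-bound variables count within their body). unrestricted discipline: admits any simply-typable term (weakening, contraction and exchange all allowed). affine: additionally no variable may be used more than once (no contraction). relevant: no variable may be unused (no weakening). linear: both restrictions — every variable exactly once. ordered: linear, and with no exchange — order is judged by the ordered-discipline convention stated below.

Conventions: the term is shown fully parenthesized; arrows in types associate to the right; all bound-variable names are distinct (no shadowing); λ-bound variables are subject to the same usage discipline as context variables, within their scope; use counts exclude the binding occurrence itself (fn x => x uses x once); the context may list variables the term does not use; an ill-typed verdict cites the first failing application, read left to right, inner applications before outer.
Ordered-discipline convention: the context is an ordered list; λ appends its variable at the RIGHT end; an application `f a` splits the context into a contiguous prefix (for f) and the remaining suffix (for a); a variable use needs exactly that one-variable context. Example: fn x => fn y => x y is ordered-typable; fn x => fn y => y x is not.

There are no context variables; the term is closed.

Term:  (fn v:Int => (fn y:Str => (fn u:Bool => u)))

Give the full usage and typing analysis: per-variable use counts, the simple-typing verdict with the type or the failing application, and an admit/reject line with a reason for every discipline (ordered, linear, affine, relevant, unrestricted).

usage: v [bound] ×0, y [bound] ×0, u [bound] ×1
left-to-right use order: u
typing: ✓ — Int → Str → Bool → Bool
ordered: ✗, unused: v, y — weakening required
linear: ✗, unused: v, y — weakening required
affine: ✓, at most one use each (v, y, u)
relevant: ✗, unused: v, y — weakening required
unrestricted: ✓, simply typable at Int → Str → Bool → Bool; W, C, E all held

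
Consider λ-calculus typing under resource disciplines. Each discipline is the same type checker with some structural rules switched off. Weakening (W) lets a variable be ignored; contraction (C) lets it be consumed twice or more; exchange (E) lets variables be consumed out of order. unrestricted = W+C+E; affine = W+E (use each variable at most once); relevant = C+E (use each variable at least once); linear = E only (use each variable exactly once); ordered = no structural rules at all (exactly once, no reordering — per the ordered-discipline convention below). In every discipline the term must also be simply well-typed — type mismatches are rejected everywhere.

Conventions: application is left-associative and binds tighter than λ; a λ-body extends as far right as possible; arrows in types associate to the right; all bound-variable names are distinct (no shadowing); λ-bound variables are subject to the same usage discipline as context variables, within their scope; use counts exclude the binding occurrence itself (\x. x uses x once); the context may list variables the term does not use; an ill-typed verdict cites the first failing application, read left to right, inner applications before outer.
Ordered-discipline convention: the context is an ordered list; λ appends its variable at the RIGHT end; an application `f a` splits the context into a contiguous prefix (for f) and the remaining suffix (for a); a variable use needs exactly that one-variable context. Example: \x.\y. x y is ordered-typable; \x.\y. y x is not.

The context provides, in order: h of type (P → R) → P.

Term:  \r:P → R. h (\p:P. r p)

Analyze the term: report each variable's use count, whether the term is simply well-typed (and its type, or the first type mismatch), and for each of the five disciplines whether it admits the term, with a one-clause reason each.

usage: h=1; r [bound]=1; p [bound]=1
use order (left to right): h, r, p
typing: the term checks, with type (P → R) → P
ordered: ✓ — one use each (h, r, p); ordered split holds
linear: ✓ — each of h, r, p used exactly once
affine: ✓ — no duplicate uses among h, r, p
relevant: ✓ — at least one use each (h, r, p)
unrestricted: ✓ — typability at (P → R) → P is all that's needed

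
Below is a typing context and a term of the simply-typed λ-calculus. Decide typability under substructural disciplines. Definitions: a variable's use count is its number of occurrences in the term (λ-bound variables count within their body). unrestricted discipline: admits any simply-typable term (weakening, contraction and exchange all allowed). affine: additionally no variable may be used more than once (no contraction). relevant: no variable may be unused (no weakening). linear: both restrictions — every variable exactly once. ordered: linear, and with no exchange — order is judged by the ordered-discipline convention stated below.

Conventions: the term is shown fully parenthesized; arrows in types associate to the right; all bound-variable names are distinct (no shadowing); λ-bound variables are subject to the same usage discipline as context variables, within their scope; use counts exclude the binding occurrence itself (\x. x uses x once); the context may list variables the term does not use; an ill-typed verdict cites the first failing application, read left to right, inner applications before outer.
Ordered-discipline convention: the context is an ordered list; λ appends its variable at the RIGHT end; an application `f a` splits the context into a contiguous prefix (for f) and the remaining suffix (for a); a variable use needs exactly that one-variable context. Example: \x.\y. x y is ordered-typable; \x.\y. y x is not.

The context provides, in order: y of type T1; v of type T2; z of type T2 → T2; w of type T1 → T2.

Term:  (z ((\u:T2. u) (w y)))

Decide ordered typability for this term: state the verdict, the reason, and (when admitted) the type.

no — needs weakening: v unused
variable uses: y ×1, v ×0, z ×1, w ×1, u [bound] ×1
left-to-right use order: z, u, w, y
typing: well-typed — term : T2
summary: ordered ✗ | linear ✗ | affine ✓ | relevant ✗ | unrestricted ✓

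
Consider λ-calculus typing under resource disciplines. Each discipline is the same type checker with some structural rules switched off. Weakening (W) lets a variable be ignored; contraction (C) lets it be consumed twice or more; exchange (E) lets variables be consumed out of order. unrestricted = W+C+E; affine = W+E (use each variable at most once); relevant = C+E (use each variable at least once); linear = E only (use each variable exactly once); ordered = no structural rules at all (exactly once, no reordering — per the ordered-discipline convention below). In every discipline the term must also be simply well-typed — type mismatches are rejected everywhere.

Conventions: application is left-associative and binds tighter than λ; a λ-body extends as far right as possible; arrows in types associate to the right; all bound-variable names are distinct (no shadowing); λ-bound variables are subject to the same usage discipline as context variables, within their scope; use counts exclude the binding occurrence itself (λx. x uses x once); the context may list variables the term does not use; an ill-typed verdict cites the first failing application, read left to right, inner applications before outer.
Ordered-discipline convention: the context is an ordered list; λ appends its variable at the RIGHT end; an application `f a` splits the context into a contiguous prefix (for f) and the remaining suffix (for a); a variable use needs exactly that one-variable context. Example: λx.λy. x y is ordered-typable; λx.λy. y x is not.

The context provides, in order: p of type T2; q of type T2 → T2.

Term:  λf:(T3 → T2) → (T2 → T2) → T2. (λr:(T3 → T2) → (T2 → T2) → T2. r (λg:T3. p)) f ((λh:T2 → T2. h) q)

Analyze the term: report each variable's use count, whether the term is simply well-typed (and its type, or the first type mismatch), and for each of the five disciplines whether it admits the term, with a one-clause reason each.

use counts: p: 1×, q: 1×, f (λ-bound): 1×, r (λ-bound): 1×, g (λ-bound): 0×, h (λ-bound): 1×
left-to-right use order: r, p, f, h, q
typing: well-typed — term : ((T3 → T2) → (T2 → T2) → T2) → T2
ordered: ✗ — needs weakening: g unused
linear: ✗ — needs weakening: g unused
affine: ✓ — no duplicate uses among p, q, f, r, g, h
relevant: ✗ — needs weakening: g unused
unrestricted: ✓ — well-typed at ((T3 → T2) → (T2 → T2) → T2) → T2; no restrictions here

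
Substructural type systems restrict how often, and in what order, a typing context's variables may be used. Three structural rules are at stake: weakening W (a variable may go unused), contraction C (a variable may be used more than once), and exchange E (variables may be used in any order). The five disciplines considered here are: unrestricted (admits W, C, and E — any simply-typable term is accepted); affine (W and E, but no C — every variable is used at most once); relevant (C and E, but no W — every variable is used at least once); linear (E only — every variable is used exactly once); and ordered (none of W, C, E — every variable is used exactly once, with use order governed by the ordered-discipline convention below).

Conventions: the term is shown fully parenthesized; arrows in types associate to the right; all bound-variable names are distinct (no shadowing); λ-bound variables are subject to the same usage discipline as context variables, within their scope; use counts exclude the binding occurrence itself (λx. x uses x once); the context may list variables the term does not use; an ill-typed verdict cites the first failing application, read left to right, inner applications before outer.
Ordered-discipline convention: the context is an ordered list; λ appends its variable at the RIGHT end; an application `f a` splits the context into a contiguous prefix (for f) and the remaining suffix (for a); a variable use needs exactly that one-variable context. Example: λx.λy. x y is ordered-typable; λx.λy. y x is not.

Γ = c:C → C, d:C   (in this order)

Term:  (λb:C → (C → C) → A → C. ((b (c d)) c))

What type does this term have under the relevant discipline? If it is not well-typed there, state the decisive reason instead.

term : (C → (C → C) → A → C) → A → C
usage: c=2; d=1; b (λ-bound)=1
left-to-right use order: b, c, d, c
typing: well-typed — term : (C → (C → C) → A → C) → A → C
per-discipline verdicts: ordered ✗ | linear ✗ | affine ✗ | relevant ✓ | unrestricted ✓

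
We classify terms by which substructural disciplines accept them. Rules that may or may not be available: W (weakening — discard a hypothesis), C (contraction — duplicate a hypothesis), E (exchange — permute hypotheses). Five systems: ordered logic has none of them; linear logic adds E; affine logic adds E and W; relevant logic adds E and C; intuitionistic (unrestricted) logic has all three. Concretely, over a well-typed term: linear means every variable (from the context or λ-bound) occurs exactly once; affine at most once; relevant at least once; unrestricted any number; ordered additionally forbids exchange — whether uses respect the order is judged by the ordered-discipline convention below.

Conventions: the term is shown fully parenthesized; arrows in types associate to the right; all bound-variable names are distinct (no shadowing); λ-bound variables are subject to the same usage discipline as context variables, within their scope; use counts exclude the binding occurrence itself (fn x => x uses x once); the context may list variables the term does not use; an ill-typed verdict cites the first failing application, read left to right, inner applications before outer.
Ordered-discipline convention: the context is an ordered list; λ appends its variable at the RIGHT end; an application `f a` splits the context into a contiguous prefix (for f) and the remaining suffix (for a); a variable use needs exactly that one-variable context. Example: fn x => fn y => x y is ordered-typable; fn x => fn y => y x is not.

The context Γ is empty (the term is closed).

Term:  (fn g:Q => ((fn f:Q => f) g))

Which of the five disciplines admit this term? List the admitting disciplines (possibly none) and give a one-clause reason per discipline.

admitting disciplines: ordered, linear, affine, relevant, unrestricted
counts: g (bound) ×1, f (bound) ×1
order of uses: f, g
typing: well-typed — term : Q -> Q
ordered: ✓ — g, f once each; derivable with no W/C/E
linear: ✓ — each of g, f used exactly once
affine: ✓ — no duplicate uses among g, f
relevant: ✓ — none of g, f goes unused
unrestricted: ✓ — typability at Q -> Q is all that's needed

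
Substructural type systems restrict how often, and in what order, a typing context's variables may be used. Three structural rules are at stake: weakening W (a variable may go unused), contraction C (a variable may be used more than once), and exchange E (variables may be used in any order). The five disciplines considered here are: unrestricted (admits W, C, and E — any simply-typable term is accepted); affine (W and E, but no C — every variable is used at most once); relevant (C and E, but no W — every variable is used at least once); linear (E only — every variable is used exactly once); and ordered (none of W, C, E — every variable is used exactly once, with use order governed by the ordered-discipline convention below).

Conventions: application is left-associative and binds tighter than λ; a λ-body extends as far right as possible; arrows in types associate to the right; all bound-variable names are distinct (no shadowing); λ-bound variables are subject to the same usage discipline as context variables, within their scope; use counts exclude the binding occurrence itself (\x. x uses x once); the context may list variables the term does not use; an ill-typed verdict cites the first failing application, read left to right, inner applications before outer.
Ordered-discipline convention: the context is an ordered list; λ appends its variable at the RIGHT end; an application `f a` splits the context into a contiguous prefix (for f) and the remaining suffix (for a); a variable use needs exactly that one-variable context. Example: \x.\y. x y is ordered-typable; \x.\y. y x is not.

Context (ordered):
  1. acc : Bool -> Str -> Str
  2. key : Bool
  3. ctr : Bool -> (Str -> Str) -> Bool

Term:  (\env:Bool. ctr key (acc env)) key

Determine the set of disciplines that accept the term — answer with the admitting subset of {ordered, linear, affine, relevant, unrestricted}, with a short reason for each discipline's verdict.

admitted in: relevant, unrestricted
use counts: acc: 1×, key: 2×, ctr: 1×, env (λ-bound): 1×
left-to-right use order: ctr, key, acc, env, key
typing: the term checks, with type Bool
ordered: ✗, repeated use of key ×2
linear: ✗, repeated use of key ×2
affine: ✗, repeated use of key ×2
relevant: ✓, none of acc, key, ctr, env goes unused
unrestricted: ✓, type-checks (Bool) and nothing is barred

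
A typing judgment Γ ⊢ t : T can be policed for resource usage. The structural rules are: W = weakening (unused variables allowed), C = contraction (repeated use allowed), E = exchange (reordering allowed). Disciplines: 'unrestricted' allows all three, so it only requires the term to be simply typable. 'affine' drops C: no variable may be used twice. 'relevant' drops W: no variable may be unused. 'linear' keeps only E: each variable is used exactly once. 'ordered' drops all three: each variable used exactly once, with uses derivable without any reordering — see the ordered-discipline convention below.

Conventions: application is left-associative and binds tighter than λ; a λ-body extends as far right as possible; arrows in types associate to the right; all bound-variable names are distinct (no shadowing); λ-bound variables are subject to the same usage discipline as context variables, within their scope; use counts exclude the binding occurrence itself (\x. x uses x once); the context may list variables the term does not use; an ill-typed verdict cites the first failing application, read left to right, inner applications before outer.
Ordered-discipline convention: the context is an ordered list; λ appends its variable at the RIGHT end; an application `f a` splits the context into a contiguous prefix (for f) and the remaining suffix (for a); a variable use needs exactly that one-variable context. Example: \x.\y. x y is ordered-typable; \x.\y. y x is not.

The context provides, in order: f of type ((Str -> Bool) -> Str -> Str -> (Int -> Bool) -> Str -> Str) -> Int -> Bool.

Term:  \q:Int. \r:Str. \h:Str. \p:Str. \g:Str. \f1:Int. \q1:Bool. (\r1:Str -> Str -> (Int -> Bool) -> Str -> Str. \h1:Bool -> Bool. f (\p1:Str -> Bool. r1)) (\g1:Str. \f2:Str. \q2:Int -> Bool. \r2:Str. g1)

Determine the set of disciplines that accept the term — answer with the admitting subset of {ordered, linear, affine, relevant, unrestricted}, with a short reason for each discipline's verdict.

admitted in: affine, unrestricted
usage: f ×1; q [bound] ×0; r [bound] ×0; h [bound] ×0; p [bound] ×0; g [bound] ×0; f1 [bound] ×0; q1 [bound] ×0; r1 [bound] ×1; h1 [bound] ×0; p1 [bound] ×0; g1 [bound] ×1; f2 [bound] ×0; q2 [bound] ×0; r2 [bound] ×0
order of uses: f, r1, g1
typing: well-typed at Int -> Str -> Str -> Str -> Str -> Int -> Bool -> (Bool -> Bool) -> Int -> Bool
ordered ✗ (unused: q, r, h, p, g, f1, q1, h1, p1, f2, q2, r2 — weakening required)
linear ✗ (unused: q, r, h, p, g, f1, q1, h1, p1, f2, q2, r2 — weakening required)
affine ✓ (none of f, q, r, h, p, g, f1, q1, r1, h1, p1, g1, f2, q2, r2 used more than once)
relevant ✗ (unused: q, r, h, p, g, f1, q1, h1, p1, f2, q2, r2 — weakening required)
unrestricted ✓ (well-typed at Int -> Str -> Str -> Str -> Str -> Int -> Bool -> (Bool -> Bool) -> Int -> Bool; no restrictions here)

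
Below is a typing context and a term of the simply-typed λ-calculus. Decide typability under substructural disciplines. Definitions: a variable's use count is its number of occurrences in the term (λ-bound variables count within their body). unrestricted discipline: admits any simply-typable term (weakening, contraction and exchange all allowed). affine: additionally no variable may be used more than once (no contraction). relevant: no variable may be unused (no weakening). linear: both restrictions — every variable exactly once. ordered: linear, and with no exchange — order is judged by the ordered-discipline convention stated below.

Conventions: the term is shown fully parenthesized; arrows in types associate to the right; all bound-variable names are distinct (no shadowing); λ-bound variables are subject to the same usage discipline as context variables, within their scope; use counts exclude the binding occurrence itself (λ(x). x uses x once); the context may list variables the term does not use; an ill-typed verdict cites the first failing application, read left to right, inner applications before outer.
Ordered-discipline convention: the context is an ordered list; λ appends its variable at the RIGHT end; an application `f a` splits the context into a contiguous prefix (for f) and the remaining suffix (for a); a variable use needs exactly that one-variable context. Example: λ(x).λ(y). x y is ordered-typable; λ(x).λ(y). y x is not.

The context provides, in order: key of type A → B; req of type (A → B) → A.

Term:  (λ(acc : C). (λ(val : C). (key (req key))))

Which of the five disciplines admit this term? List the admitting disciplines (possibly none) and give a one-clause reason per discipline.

admitted by: unrestricted
counts: key: 2; req: 1; acc (bound): 0; val (bound): 0
order of uses: key, req, key
typing: ✓ — C → C → B
ordered: ✗ — needs contraction — key ×2; acc, val left unused
linear: ✗ — needs contraction — key ×2; acc, val left unused
affine: ✗ — needs contraction — key ×2
relevant: ✗ — acc, val left unused
unrestricted: ✓ — simply typable at C → C → B; W, C, E all held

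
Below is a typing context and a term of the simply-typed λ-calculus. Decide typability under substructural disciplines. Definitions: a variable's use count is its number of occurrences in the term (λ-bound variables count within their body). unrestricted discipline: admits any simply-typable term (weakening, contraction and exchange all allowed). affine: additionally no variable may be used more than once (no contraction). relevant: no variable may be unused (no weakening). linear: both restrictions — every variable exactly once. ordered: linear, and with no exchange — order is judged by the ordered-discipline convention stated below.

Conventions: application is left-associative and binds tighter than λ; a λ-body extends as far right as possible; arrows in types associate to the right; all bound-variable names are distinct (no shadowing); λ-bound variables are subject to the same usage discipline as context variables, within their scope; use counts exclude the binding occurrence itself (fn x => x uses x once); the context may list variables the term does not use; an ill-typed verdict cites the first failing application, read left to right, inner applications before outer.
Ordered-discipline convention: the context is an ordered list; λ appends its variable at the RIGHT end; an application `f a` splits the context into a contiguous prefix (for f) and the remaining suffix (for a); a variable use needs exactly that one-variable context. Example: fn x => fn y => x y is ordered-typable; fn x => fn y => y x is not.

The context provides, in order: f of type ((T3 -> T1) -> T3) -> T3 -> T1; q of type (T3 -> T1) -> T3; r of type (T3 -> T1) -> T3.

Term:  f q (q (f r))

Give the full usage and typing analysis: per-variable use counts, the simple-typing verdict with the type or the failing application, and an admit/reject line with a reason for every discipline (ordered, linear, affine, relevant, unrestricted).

variable uses: f: 2, q: 2, r: 1
left-to-right use order: f, q, q, f, r
typing: well-typed — term : T1
ordered ✗ (f ×2, q ×2 used more than once (contraction))
linear ✗ (f ×2, q ×2 used more than once (contraction))
affine ✗ (f ×2, q ×2 used more than once (contraction))
relevant ✓ (every one of f, q, r appears)
unrestricted ✓ (type-checks (T1) and nothing is barred)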